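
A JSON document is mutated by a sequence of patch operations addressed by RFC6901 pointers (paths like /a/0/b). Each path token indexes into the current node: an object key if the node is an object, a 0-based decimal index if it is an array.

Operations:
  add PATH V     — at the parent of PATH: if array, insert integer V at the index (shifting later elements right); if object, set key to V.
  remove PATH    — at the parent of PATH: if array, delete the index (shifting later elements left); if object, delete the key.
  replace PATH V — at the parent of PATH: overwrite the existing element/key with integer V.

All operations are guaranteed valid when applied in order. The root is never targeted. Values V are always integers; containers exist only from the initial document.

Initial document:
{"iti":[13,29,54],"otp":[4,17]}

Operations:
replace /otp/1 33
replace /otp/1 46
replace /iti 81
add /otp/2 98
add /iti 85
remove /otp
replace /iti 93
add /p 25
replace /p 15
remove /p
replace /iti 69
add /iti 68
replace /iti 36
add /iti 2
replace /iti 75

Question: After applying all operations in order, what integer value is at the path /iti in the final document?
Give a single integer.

Answer: 75

Derivation:
After op 1 (replace /otp/1 33): {"iti":[13,29,54],"otp":[4,33]}
After op 2 (replace /otp/1 46): {"iti":[13,29,54],"otp":[4,46]}
After op 3 (replace /iti 81): {"iti":81,"otp":[4,46]}
After op 4 (add /otp/2 98): {"iti":81,"otp":[4,46,98]}
After op 5 (add /iti 85): {"iti":85,"otp":[4,46,98]}
After op 6 (remove /otp): {"iti":85}
After op 7 (replace /iti 93): {"iti":93}
After op 8 (add /p 25): {"iti":93,"p":25}
After op 9 (replace /p 15): {"iti":93,"p":15}
After op 10 (remove /p): {"iti":93}
After op 11 (replace /iti 69): {"iti":69}
After op 12 (add /iti 68): {"iti":68}
After op 13 (replace /iti 36): {"iti":36}
After op 14 (add /iti 2): {"iti":2}
After op 15 (replace /iti 75): {"iti":75}
Value at /iti: 75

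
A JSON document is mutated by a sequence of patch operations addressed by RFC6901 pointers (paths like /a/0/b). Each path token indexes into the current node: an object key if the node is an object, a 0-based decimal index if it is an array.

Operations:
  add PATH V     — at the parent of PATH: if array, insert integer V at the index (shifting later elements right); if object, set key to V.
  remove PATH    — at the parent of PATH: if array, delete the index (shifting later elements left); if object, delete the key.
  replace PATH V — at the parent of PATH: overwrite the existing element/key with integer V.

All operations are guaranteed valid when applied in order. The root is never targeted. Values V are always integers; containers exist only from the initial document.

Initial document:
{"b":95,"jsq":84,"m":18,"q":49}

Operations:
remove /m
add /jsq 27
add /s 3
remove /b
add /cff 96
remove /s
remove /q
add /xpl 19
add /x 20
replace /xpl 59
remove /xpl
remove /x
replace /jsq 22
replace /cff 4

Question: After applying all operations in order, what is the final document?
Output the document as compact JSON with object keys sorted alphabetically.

After op 1 (remove /m): {"b":95,"jsq":84,"q":49}
After op 2 (add /jsq 27): {"b":95,"jsq":27,"q":49}
After op 3 (add /s 3): {"b":95,"jsq":27,"q":49,"s":3}
After op 4 (remove /b): {"jsq":27,"q":49,"s":3}
After op 5 (add /cff 96): {"cff":96,"jsq":27,"q":49,"s":3}
After op 6 (remove /s): {"cff":96,"jsq":27,"q":49}
After op 7 (remove /q): {"cff":96,"jsq":27}
After op 8 (add /xpl 19): {"cff":96,"jsq":27,"xpl":19}
After op 9 (add /x 20): {"cff":96,"jsq":27,"x":20,"xpl":19}
After op 10 (replace /xpl 59): {"cff":96,"jsq":27,"x":20,"xpl":59}
After op 11 (remove /xpl): {"cff":96,"jsq":27,"x":20}
After op 12 (remove /x): {"cff":96,"jsq":27}
After op 13 (replace /jsq 22): {"cff":96,"jsq":22}
After op 14 (replace /cff 4): {"cff":4,"jsq":22}

Answer: {"cff":4,"jsq":22}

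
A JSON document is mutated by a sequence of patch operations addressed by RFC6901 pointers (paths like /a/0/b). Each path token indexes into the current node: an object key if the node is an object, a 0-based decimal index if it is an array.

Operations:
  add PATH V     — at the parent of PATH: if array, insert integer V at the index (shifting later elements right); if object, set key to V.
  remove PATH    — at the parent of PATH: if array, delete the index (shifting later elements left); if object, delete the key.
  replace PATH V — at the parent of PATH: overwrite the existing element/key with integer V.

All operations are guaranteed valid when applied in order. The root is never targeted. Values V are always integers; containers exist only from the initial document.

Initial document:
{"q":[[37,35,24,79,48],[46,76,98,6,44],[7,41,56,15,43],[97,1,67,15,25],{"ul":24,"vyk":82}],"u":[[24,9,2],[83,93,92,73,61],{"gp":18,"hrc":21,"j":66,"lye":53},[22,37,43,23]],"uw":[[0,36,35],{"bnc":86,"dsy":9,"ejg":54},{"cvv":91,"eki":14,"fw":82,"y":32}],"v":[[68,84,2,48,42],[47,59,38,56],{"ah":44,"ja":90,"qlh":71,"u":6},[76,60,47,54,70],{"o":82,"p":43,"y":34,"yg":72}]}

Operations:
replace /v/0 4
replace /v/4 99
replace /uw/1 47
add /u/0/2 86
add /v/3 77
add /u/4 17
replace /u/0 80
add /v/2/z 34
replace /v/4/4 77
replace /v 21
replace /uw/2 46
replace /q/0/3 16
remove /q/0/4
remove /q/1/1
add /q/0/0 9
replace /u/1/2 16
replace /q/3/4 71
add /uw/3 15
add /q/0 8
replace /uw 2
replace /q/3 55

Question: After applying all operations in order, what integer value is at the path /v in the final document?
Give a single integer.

After op 1 (replace /v/0 4): {"q":[[37,35,24,79,48],[46,76,98,6,44],[7,41,56,15,43],[97,1,67,15,25],{"ul":24,"vyk":82}],"u":[[24,9,2],[83,93,92,73,61],{"gp":18,"hrc":21,"j":66,"lye":53},[22,37,43,23]],"uw":[[0,36,35],{"bnc":86,"dsy":9,"ejg":54},{"cvv":91,"eki":14,"fw":82,"y":32}],"v":[4,[47,59,38,56],{"ah":44,"ja":90,"qlh":71,"u":6},[76,60,47,54,70],{"o":82,"p":43,"y":34,"yg":72}]}
After op 2 (replace /v/4 99): {"q":[[37,35,24,79,48],[46,76,98,6,44],[7,41,56,15,43],[97,1,67,15,25],{"ul":24,"vyk":82}],"u":[[24,9,2],[83,93,92,73,61],{"gp":18,"hrc":21,"j":66,"lye":53},[22,37,43,23]],"uw":[[0,36,35],{"bnc":86,"dsy":9,"ejg":54},{"cvv":91,"eki":14,"fw":82,"y":32}],"v":[4,[47,59,38,56],{"ah":44,"ja":90,"qlh":71,"u":6},[76,60,47,54,70],99]}
After op 3 (replace /uw/1 47): {"q":[[37,35,24,79,48],[46,76,98,6,44],[7,41,56,15,43],[97,1,67,15,25],{"ul":24,"vyk":82}],"u":[[24,9,2],[83,93,92,73,61],{"gp":18,"hrc":21,"j":66,"lye":53},[22,37,43,23]],"uw":[[0,36,35],47,{"cvv":91,"eki":14,"fw":82,"y":32}],"v":[4,[47,59,38,56],{"ah":44,"ja":90,"qlh":71,"u":6},[76,60,47,54,70],99]}
After op 4 (add /u/0/2 86): {"q":[[37,35,24,79,48],[46,76,98,6,44],[7,41,56,15,43],[97,1,67,15,25],{"ul":24,"vyk":82}],"u":[[24,9,86,2],[83,93,92,73,61],{"gp":18,"hrc":21,"j":66,"lye":53},[22,37,43,23]],"uw":[[0,36,35],47,{"cvv":91,"eki":14,"fw":82,"y":32}],"v":[4,[47,59,38,56],{"ah":44,"ja":90,"qlh":71,"u":6},[76,60,47,54,70],99]}
After op 5 (add /v/3 77): {"q":[[37,35,24,79,48],[46,76,98,6,44],[7,41,56,15,43],[97,1,67,15,25],{"ul":24,"vyk":82}],"u":[[24,9,86,2],[83,93,92,73,61],{"gp":18,"hrc":21,"j":66,"lye":53},[22,37,43,23]],"uw":[[0,36,35],47,{"cvv":91,"eki":14,"fw":82,"y":32}],"v":[4,[47,59,38,56],{"ah":44,"ja":90,"qlh":71,"u":6},77,[76,60,47,54,70],99]}
After op 6 (add /u/4 17): {"q":[[37,35,24,79,48],[46,76,98,6,44],[7,41,56,15,43],[97,1,67,15,25],{"ul":24,"vyk":82}],"u":[[24,9,86,2],[83,93,92,73,61],{"gp":18,"hrc":21,"j":66,"lye":53},[22,37,43,23],17],"uw":[[0,36,35],47,{"cvv":91,"eki":14,"fw":82,"y":32}],"v":[4,[47,59,38,56],{"ah":44,"ja":90,"qlh":71,"u":6},77,[76,60,47,54,70],99]}
After op 7 (replace /u/0 80): {"q":[[37,35,24,79,48],[46,76,98,6,44],[7,41,56,15,43],[97,1,67,15,25],{"ul":24,"vyk":82}],"u":[80,[83,93,92,73,61],{"gp":18,"hrc":21,"j":66,"lye":53},[22,37,43,23],17],"uw":[[0,36,35],47,{"cvv":91,"eki":14,"fw":82,"y":32}],"v":[4,[47,59,38,56],{"ah":44,"ja":90,"qlh":71,"u":6},77,[76,60,47,54,70],99]}
After op 8 (add /v/2/z 34): {"q":[[37,35,24,79,48],[46,76,98,6,44],[7,41,56,15,43],[97,1,67,15,25],{"ul":24,"vyk":82}],"u":[80,[83,93,92,73,61],{"gp":18,"hrc":21,"j":66,"lye":53},[22,37,43,23],17],"uw":[[0,36,35],47,{"cvv":91,"eki":14,"fw":82,"y":32}],"v":[4,[47,59,38,56],{"ah":44,"ja":90,"qlh":71,"u":6,"z":34},77,[76,60,47,54,70],99]}
After op 9 (replace /v/4/4 77): {"q":[[37,35,24,79,48],[46,76,98,6,44],[7,41,56,15,43],[97,1,67,15,25],{"ul":24,"vyk":82}],"u":[80,[83,93,92,73,61],{"gp":18,"hrc":21,"j":66,"lye":53},[22,37,43,23],17],"uw":[[0,36,35],47,{"cvv":91,"eki":14,"fw":82,"y":32}],"v":[4,[47,59,38,56],{"ah":44,"ja":90,"qlh":71,"u":6,"z":34},77,[76,60,47,54,77],99]}
After op 10 (replace /v 21): {"q":[[37,35,24,79,48],[46,76,98,6,44],[7,41,56,15,43],[97,1,67,15,25],{"ul":24,"vyk":82}],"u":[80,[83,93,92,73,61],{"gp":18,"hrc":21,"j":66,"lye":53},[22,37,43,23],17],"uw":[[0,36,35],47,{"cvv":91,"eki":14,"fw":82,"y":32}],"v":21}
After op 11 (replace /uw/2 46): {"q":[[37,35,24,79,48],[46,76,98,6,44],[7,41,56,15,43],[97,1,67,15,25],{"ul":24,"vyk":82}],"u":[80,[83,93,92,73,61],{"gp":18,"hrc":21,"j":66,"lye":53},[22,37,43,23],17],"uw":[[0,36,35],47,46],"v":21}
After op 12 (replace /q/0/3 16): {"q":[[37,35,24,16,48],[46,76,98,6,44],[7,41,56,15,43],[97,1,67,15,25],{"ul":24,"vyk":82}],"u":[80,[83,93,92,73,61],{"gp":18,"hrc":21,"j":66,"lye":53},[22,37,43,23],17],"uw":[[0,36,35],47,46],"v":21}
After op 13 (remove /q/0/4): {"q":[[37,35,24,16],[46,76,98,6,44],[7,41,56,15,43],[97,1,67,15,25],{"ul":24,"vyk":82}],"u":[80,[83,93,92,73,61],{"gp":18,"hrc":21,"j":66,"lye":53},[22,37,43,23],17],"uw":[[0,36,35],47,46],"v":21}
After op 14 (remove /q/1/1): {"q":[[37,35,24,16],[46,98,6,44],[7,41,56,15,43],[97,1,67,15,25],{"ul":24,"vyk":82}],"u":[80,[83,93,92,73,61],{"gp":18,"hrc":21,"j":66,"lye":53},[22,37,43,23],17],"uw":[[0,36,35],47,46],"v":21}
After op 15 (add /q/0/0 9): {"q":[[9,37,35,24,16],[46,98,6,44],[7,41,56,15,43],[97,1,67,15,25],{"ul":24,"vyk":82}],"u":[80,[83,93,92,73,61],{"gp":18,"hrc":21,"j":66,"lye":53},[22,37,43,23],17],"uw":[[0,36,35],47,46],"v":21}
After op 16 (replace /u/1/2 16): {"q":[[9,37,35,24,16],[46,98,6,44],[7,41,56,15,43],[97,1,67,15,25],{"ul":24,"vyk":82}],"u":[80,[83,93,16,73,61],{"gp":18,"hrc":21,"j":66,"lye":53},[22,37,43,23],17],"uw":[[0,36,35],47,46],"v":21}
After op 17 (replace /q/3/4 71): {"q":[[9,37,35,24,16],[46,98,6,44],[7,41,56,15,43],[97,1,67,15,71],{"ul":24,"vyk":82}],"u":[80,[83,93,16,73,61],{"gp":18,"hrc":21,"j":66,"lye":53},[22,37,43,23],17],"uw":[[0,36,35],47,46],"v":21}
After op 18 (add /uw/3 15): {"q":[[9,37,35,24,16],[46,98,6,44],[7,41,56,15,43],[97,1,67,15,71],{"ul":24,"vyk":82}],"u":[80,[83,93,16,73,61],{"gp":18,"hrc":21,"j":66,"lye":53},[22,37,43,23],17],"uw":[[0,36,35],47,46,15],"v":21}
After op 19 (add /q/0 8): {"q":[8,[9,37,35,24,16],[46,98,6,44],[7,41,56,15,43],[97,1,67,15,71],{"ul":24,"vyk":82}],"u":[80,[83,93,16,73,61],{"gp":18,"hrc":21,"j":66,"lye":53},[22,37,43,23],17],"uw":[[0,36,35],47,46,15],"v":21}
After op 20 (replace /uw 2): {"q":[8,[9,37,35,24,16],[46,98,6,44],[7,41,56,15,43],[97,1,67,15,71],{"ul":24,"vyk":82}],"u":[80,[83,93,16,73,61],{"gp":18,"hrc":21,"j":66,"lye":53},[22,37,43,23],17],"uw":2,"v":21}
After op 21 (replace /q/3 55): {"q":[8,[9,37,35,24,16],[46,98,6,44],55,[97,1,67,15,71],{"ul":24,"vyk":82}],"u":[80,[83,93,16,73,61],{"gp":18,"hrc":21,"j":66,"lye":53},[22,37,43,23],17],"uw":2,"v":21}
Value at /v: 21

Answer: 21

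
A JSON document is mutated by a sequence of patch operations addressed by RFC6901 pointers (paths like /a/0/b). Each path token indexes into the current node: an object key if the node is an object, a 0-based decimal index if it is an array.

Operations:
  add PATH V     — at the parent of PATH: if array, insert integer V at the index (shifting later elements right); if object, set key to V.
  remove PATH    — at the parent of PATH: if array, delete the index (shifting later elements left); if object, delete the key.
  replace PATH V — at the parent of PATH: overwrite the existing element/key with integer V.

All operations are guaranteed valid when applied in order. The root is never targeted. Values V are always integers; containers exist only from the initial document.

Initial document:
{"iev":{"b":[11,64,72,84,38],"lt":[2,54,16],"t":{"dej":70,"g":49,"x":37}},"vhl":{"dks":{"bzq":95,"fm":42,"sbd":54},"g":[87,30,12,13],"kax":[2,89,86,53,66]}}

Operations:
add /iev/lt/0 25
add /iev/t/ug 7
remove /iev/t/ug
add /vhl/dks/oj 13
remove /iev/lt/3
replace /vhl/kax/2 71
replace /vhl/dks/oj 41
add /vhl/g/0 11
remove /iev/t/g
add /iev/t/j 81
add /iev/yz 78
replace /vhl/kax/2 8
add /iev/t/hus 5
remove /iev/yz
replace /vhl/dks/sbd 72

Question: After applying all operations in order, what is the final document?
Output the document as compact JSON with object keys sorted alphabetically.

After op 1 (add /iev/lt/0 25): {"iev":{"b":[11,64,72,84,38],"lt":[25,2,54,16],"t":{"dej":70,"g":49,"x":37}},"vhl":{"dks":{"bzq":95,"fm":42,"sbd":54},"g":[87,30,12,13],"kax":[2,89,86,53,66]}}
After op 2 (add /iev/t/ug 7): {"iev":{"b":[11,64,72,84,38],"lt":[25,2,54,16],"t":{"dej":70,"g":49,"ug":7,"x":37}},"vhl":{"dks":{"bzq":95,"fm":42,"sbd":54},"g":[87,30,12,13],"kax":[2,89,86,53,66]}}
After op 3 (remove /iev/t/ug): {"iev":{"b":[11,64,72,84,38],"lt":[25,2,54,16],"t":{"dej":70,"g":49,"x":37}},"vhl":{"dks":{"bzq":95,"fm":42,"sbd":54},"g":[87,30,12,13],"kax":[2,89,86,53,66]}}
After op 4 (add /vhl/dks/oj 13): {"iev":{"b":[11,64,72,84,38],"lt":[25,2,54,16],"t":{"dej":70,"g":49,"x":37}},"vhl":{"dks":{"bzq":95,"fm":42,"oj":13,"sbd":54},"g":[87,30,12,13],"kax":[2,89,86,53,66]}}
After op 5 (remove /iev/lt/3): {"iev":{"b":[11,64,72,84,38],"lt":[25,2,54],"t":{"dej":70,"g":49,"x":37}},"vhl":{"dks":{"bzq":95,"fm":42,"oj":13,"sbd":54},"g":[87,30,12,13],"kax":[2,89,86,53,66]}}
After op 6 (replace /vhl/kax/2 71): {"iev":{"b":[11,64,72,84,38],"lt":[25,2,54],"t":{"dej":70,"g":49,"x":37}},"vhl":{"dks":{"bzq":95,"fm":42,"oj":13,"sbd":54},"g":[87,30,12,13],"kax":[2,89,71,53,66]}}
After op 7 (replace /vhl/dks/oj 41): {"iev":{"b":[11,64,72,84,38],"lt":[25,2,54],"t":{"dej":70,"g":49,"x":37}},"vhl":{"dks":{"bzq":95,"fm":42,"oj":41,"sbd":54},"g":[87,30,12,13],"kax":[2,89,71,53,66]}}
After op 8 (add /vhl/g/0 11): {"iev":{"b":[11,64,72,84,38],"lt":[25,2,54],"t":{"dej":70,"g":49,"x":37}},"vhl":{"dks":{"bzq":95,"fm":42,"oj":41,"sbd":54},"g":[11,87,30,12,13],"kax":[2,89,71,53,66]}}
After op 9 (remove /iev/t/g): {"iev":{"b":[11,64,72,84,38],"lt":[25,2,54],"t":{"dej":70,"x":37}},"vhl":{"dks":{"bzq":95,"fm":42,"oj":41,"sbd":54},"g":[11,87,30,12,13],"kax":[2,89,71,53,66]}}
After op 10 (add /iev/t/j 81): {"iev":{"b":[11,64,72,84,38],"lt":[25,2,54],"t":{"dej":70,"j":81,"x":37}},"vhl":{"dks":{"bzq":95,"fm":42,"oj":41,"sbd":54},"g":[11,87,30,12,13],"kax":[2,89,71,53,66]}}
After op 11 (add /iev/yz 78): {"iev":{"b":[11,64,72,84,38],"lt":[25,2,54],"t":{"dej":70,"j":81,"x":37},"yz":78},"vhl":{"dks":{"bzq":95,"fm":42,"oj":41,"sbd":54},"g":[11,87,30,12,13],"kax":[2,89,71,53,66]}}
After op 12 (replace /vhl/kax/2 8): {"iev":{"b":[11,64,72,84,38],"lt":[25,2,54],"t":{"dej":70,"j":81,"x":37},"yz":78},"vhl":{"dks":{"bzq":95,"fm":42,"oj":41,"sbd":54},"g":[11,87,30,12,13],"kax":[2,89,8,53,66]}}
After op 13 (add /iev/t/hus 5): {"iev":{"b":[11,64,72,84,38],"lt":[25,2,54],"t":{"dej":70,"hus":5,"j":81,"x":37},"yz":78},"vhl":{"dks":{"bzq":95,"fm":42,"oj":41,"sbd":54},"g":[11,87,30,12,13],"kax":[2,89,8,53,66]}}
After op 14 (remove /iev/yz): {"iev":{"b":[11,64,72,84,38],"lt":[25,2,54],"t":{"dej":70,"hus":5,"j":81,"x":37}},"vhl":{"dks":{"bzq":95,"fm":42,"oj":41,"sbd":54},"g":[11,87,30,12,13],"kax":[2,89,8,53,66]}}
After op 15 (replace /vhl/dks/sbd 72): {"iev":{"b":[11,64,72,84,38],"lt":[25,2,54],"t":{"dej":70,"hus":5,"j":81,"x":37}},"vhl":{"dks":{"bzq":95,"fm":42,"oj":41,"sbd":72},"g":[11,87,30,12,13],"kax":[2,89,8,53,66]}}

Answer: {"iev":{"b":[11,64,72,84,38],"lt":[25,2,54],"t":{"dej":70,"hus":5,"j":81,"x":37}},"vhl":{"dks":{"bzq":95,"fm":42,"oj":41,"sbd":72},"g":[11,87,30,12,13],"kax":[2,89,8,53,66]}}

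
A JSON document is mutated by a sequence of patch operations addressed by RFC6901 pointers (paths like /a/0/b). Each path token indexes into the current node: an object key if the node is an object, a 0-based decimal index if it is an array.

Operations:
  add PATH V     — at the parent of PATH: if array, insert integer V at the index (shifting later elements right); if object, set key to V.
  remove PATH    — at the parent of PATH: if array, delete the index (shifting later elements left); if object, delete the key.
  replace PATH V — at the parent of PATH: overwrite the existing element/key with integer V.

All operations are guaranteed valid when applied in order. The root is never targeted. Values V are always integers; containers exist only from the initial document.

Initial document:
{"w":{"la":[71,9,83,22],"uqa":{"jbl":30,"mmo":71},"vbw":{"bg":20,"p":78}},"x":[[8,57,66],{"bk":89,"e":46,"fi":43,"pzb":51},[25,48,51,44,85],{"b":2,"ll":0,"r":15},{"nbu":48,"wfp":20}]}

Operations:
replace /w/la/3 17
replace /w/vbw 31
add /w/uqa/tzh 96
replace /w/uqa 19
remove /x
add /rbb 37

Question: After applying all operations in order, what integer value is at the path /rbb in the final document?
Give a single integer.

Answer: 37

Derivation:
After op 1 (replace /w/la/3 17): {"w":{"la":[71,9,83,17],"uqa":{"jbl":30,"mmo":71},"vbw":{"bg":20,"p":78}},"x":[[8,57,66],{"bk":89,"e":46,"fi":43,"pzb":51},[25,48,51,44,85],{"b":2,"ll":0,"r":15},{"nbu":48,"wfp":20}]}
After op 2 (replace /w/vbw 31): {"w":{"la":[71,9,83,17],"uqa":{"jbl":30,"mmo":71},"vbw":31},"x":[[8,57,66],{"bk":89,"e":46,"fi":43,"pzb":51},[25,48,51,44,85],{"b":2,"ll":0,"r":15},{"nbu":48,"wfp":20}]}
After op 3 (add /w/uqa/tzh 96): {"w":{"la":[71,9,83,17],"uqa":{"jbl":30,"mmo":71,"tzh":96},"vbw":31},"x":[[8,57,66],{"bk":89,"e":46,"fi":43,"pzb":51},[25,48,51,44,85],{"b":2,"ll":0,"r":15},{"nbu":48,"wfp":20}]}
After op 4 (replace /w/uqa 19): {"w":{"la":[71,9,83,17],"uqa":19,"vbw":31},"x":[[8,57,66],{"bk":89,"e":46,"fi":43,"pzb":51},[25,48,51,44,85],{"b":2,"ll":0,"r":15},{"nbu":48,"wfp":20}]}
After op 5 (remove /x): {"w":{"la":[71,9,83,17],"uqa":19,"vbw":31}}
After op 6 (add /rbb 37): {"rbb":37,"w":{"la":[71,9,83,17],"uqa":19,"vbw":31}}
Value at /rbb: 37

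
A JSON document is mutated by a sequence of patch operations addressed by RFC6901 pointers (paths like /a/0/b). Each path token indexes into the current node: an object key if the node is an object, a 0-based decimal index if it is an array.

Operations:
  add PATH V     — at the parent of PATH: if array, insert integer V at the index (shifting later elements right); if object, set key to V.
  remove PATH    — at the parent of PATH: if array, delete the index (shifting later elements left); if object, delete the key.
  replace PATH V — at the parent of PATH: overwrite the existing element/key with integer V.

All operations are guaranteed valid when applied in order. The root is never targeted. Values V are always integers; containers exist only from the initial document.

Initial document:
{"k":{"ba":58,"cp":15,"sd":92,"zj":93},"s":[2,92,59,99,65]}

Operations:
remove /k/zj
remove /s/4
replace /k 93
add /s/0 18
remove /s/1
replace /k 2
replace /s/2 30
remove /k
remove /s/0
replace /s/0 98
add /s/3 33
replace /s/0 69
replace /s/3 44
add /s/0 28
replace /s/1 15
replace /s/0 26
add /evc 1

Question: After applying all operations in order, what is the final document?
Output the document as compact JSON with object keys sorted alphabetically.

Answer: {"evc":1,"s":[26,15,30,99,44]}

Derivation:
After op 1 (remove /k/zj): {"k":{"ba":58,"cp":15,"sd":92},"s":[2,92,59,99,65]}
After op 2 (remove /s/4): {"k":{"ba":58,"cp":15,"sd":92},"s":[2,92,59,99]}
After op 3 (replace /k 93): {"k":93,"s":[2,92,59,99]}
After op 4 (add /s/0 18): {"k":93,"s":[18,2,92,59,99]}
After op 5 (remove /s/1): {"k":93,"s":[18,92,59,99]}
After op 6 (replace /k 2): {"k":2,"s":[18,92,59,99]}
After op 7 (replace /s/2 30): {"k":2,"s":[18,92,30,99]}
After op 8 (remove /k): {"s":[18,92,30,99]}
After op 9 (remove /s/0): {"s":[92,30,99]}
After op 10 (replace /s/0 98): {"s":[98,30,99]}
After op 11 (add /s/3 33): {"s":[98,30,99,33]}
After op 12 (replace /s/0 69): {"s":[69,30,99,33]}
After op 13 (replace /s/3 44): {"s":[69,30,99,44]}
After op 14 (add /s/0 28): {"s":[28,69,30,99,44]}
After op 15 (replace /s/1 15): {"s":[28,15,30,99,44]}
After op 16 (replace /s/0 26): {"s":[26,15,30,99,44]}
After op 17 (add /evc 1): {"evc":1,"s":[26,15,30,99,44]}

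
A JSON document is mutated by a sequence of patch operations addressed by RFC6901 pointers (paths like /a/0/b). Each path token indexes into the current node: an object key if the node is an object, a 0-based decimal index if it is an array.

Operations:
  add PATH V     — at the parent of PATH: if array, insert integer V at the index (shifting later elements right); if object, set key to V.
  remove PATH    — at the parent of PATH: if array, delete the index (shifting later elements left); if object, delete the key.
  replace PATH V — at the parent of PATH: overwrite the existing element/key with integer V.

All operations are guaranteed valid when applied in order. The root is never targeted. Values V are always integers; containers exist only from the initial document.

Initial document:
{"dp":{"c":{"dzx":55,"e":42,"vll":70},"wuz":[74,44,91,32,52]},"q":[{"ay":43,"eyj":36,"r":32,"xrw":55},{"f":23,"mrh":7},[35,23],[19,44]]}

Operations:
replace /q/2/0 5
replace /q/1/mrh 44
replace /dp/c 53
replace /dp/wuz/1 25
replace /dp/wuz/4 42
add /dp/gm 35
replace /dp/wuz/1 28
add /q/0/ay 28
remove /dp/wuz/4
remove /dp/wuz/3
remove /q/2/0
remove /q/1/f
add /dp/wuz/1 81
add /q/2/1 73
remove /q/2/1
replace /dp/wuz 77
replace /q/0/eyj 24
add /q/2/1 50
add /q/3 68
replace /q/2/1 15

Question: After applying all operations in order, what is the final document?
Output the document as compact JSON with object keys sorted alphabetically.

Answer: {"dp":{"c":53,"gm":35,"wuz":77},"q":[{"ay":28,"eyj":24,"r":32,"xrw":55},{"mrh":44},[23,15],68,[19,44]]}

Derivation:
After op 1 (replace /q/2/0 5): {"dp":{"c":{"dzx":55,"e":42,"vll":70},"wuz":[74,44,91,32,52]},"q":[{"ay":43,"eyj":36,"r":32,"xrw":55},{"f":23,"mrh":7},[5,23],[19,44]]}
After op 2 (replace /q/1/mrh 44): {"dp":{"c":{"dzx":55,"e":42,"vll":70},"wuz":[74,44,91,32,52]},"q":[{"ay":43,"eyj":36,"r":32,"xrw":55},{"f":23,"mrh":44},[5,23],[19,44]]}
After op 3 (replace /dp/c 53): {"dp":{"c":53,"wuz":[74,44,91,32,52]},"q":[{"ay":43,"eyj":36,"r":32,"xrw":55},{"f":23,"mrh":44},[5,23],[19,44]]}
After op 4 (replace /dp/wuz/1 25): {"dp":{"c":53,"wuz":[74,25,91,32,52]},"q":[{"ay":43,"eyj":36,"r":32,"xrw":55},{"f":23,"mrh":44},[5,23],[19,44]]}
After op 5 (replace /dp/wuz/4 42): {"dp":{"c":53,"wuz":[74,25,91,32,42]},"q":[{"ay":43,"eyj":36,"r":32,"xrw":55},{"f":23,"mrh":44},[5,23],[19,44]]}
After op 6 (add /dp/gm 35): {"dp":{"c":53,"gm":35,"wuz":[74,25,91,32,42]},"q":[{"ay":43,"eyj":36,"r":32,"xrw":55},{"f":23,"mrh":44},[5,23],[19,44]]}
After op 7 (replace /dp/wuz/1 28): {"dp":{"c":53,"gm":35,"wuz":[74,28,91,32,42]},"q":[{"ay":43,"eyj":36,"r":32,"xrw":55},{"f":23,"mrh":44},[5,23],[19,44]]}
After op 8 (add /q/0/ay 28): {"dp":{"c":53,"gm":35,"wuz":[74,28,91,32,42]},"q":[{"ay":28,"eyj":36,"r":32,"xrw":55},{"f":23,"mrh":44},[5,23],[19,44]]}
After op 9 (remove /dp/wuz/4): {"dp":{"c":53,"gm":35,"wuz":[74,28,91,32]},"q":[{"ay":28,"eyj":36,"r":32,"xrw":55},{"f":23,"mrh":44},[5,23],[19,44]]}
After op 10 (remove /dp/wuz/3): {"dp":{"c":53,"gm":35,"wuz":[74,28,91]},"q":[{"ay":28,"eyj":36,"r":32,"xrw":55},{"f":23,"mrh":44},[5,23],[19,44]]}
After op 11 (remove /q/2/0): {"dp":{"c":53,"gm":35,"wuz":[74,28,91]},"q":[{"ay":28,"eyj":36,"r":32,"xrw":55},{"f":23,"mrh":44},[23],[19,44]]}
After op 12 (remove /q/1/f): {"dp":{"c":53,"gm":35,"wuz":[74,28,91]},"q":[{"ay":28,"eyj":36,"r":32,"xrw":55},{"mrh":44},[23],[19,44]]}
After op 13 (add /dp/wuz/1 81): {"dp":{"c":53,"gm":35,"wuz":[74,81,28,91]},"q":[{"ay":28,"eyj":36,"r":32,"xrw":55},{"mrh":44},[23],[19,44]]}
After op 14 (add /q/2/1 73): {"dp":{"c":53,"gm":35,"wuz":[74,81,28,91]},"q":[{"ay":28,"eyj":36,"r":32,"xrw":55},{"mrh":44},[23,73],[19,44]]}
After op 15 (remove /q/2/1): {"dp":{"c":53,"gm":35,"wuz":[74,81,28,91]},"q":[{"ay":28,"eyj":36,"r":32,"xrw":55},{"mrh":44},[23],[19,44]]}
After op 16 (replace /dp/wuz 77): {"dp":{"c":53,"gm":35,"wuz":77},"q":[{"ay":28,"eyj":36,"r":32,"xrw":55},{"mrh":44},[23],[19,44]]}
After op 17 (replace /q/0/eyj 24): {"dp":{"c":53,"gm":35,"wuz":77},"q":[{"ay":28,"eyj":24,"r":32,"xrw":55},{"mrh":44},[23],[19,44]]}
After op 18 (add /q/2/1 50): {"dp":{"c":53,"gm":35,"wuz":77},"q":[{"ay":28,"eyj":24,"r":32,"xrw":55},{"mrh":44},[23,50],[19,44]]}
After op 19 (add /q/3 68): {"dp":{"c":53,"gm":35,"wuz":77},"q":[{"ay":28,"eyj":24,"r":32,"xrw":55},{"mrh":44},[23,50],68,[19,44]]}
After op 20 (replace /q/2/1 15): {"dp":{"c":53,"gm":35,"wuz":77},"q":[{"ay":28,"eyj":24,"r":32,"xrw":55},{"mrh":44},[23,15],68,[19,44]]}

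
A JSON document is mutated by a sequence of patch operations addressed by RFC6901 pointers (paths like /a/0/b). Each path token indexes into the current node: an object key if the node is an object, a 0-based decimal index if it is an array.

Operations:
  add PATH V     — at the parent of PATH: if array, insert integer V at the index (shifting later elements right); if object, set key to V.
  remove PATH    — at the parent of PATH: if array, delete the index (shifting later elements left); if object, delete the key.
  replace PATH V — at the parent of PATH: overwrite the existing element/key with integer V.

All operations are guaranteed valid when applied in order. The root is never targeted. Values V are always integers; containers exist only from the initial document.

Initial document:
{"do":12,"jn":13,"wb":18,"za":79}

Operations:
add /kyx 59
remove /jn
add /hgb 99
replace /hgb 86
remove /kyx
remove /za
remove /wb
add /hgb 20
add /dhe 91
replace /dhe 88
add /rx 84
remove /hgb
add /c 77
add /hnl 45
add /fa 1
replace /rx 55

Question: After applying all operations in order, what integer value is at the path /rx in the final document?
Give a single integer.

After op 1 (add /kyx 59): {"do":12,"jn":13,"kyx":59,"wb":18,"za":79}
After op 2 (remove /jn): {"do":12,"kyx":59,"wb":18,"za":79}
After op 3 (add /hgb 99): {"do":12,"hgb":99,"kyx":59,"wb":18,"za":79}
After op 4 (replace /hgb 86): {"do":12,"hgb":86,"kyx":59,"wb":18,"za":79}
After op 5 (remove /kyx): {"do":12,"hgb":86,"wb":18,"za":79}
After op 6 (remove /za): {"do":12,"hgb":86,"wb":18}
After op 7 (remove /wb): {"do":12,"hgb":86}
After op 8 (add /hgb 20): {"do":12,"hgb":20}
After op 9 (add /dhe 91): {"dhe":91,"do":12,"hgb":20}
After op 10 (replace /dhe 88): {"dhe":88,"do":12,"hgb":20}
After op 11 (add /rx 84): {"dhe":88,"do":12,"hgb":20,"rx":84}
After op 12 (remove /hgb): {"dhe":88,"do":12,"rx":84}
After op 13 (add /c 77): {"c":77,"dhe":88,"do":12,"rx":84}
After op 14 (add /hnl 45): {"c":77,"dhe":88,"do":12,"hnl":45,"rx":84}
After op 15 (add /fa 1): {"c":77,"dhe":88,"do":12,"fa":1,"hnl":45,"rx":84}
After op 16 (replace /rx 55): {"c":77,"dhe":88,"do":12,"fa":1,"hnl":45,"rx":55}
Value at /rx: 55

Answer: 55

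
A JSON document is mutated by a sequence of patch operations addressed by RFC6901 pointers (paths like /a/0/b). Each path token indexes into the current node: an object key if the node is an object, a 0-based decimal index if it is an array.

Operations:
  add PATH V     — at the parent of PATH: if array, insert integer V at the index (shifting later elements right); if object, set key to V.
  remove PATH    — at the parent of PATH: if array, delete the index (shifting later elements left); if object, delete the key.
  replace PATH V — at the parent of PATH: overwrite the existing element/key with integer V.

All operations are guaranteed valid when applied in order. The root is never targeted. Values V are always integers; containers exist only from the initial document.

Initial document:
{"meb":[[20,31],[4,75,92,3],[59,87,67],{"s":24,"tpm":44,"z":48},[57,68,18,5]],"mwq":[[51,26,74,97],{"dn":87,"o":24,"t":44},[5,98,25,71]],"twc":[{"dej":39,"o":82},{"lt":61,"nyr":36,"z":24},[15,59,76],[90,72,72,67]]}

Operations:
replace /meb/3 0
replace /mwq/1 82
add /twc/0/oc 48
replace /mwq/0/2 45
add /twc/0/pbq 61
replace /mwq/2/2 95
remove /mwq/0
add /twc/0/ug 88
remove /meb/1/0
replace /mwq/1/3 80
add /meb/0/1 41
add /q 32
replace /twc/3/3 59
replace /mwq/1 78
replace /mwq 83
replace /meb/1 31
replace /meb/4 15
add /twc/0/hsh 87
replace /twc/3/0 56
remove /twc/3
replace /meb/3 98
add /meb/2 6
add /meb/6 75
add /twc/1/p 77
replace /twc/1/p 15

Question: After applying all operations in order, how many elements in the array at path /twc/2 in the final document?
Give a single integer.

Answer: 3

Derivation:
After op 1 (replace /meb/3 0): {"meb":[[20,31],[4,75,92,3],[59,87,67],0,[57,68,18,5]],"mwq":[[51,26,74,97],{"dn":87,"o":24,"t":44},[5,98,25,71]],"twc":[{"dej":39,"o":82},{"lt":61,"nyr":36,"z":24},[15,59,76],[90,72,72,67]]}
After op 2 (replace /mwq/1 82): {"meb":[[20,31],[4,75,92,3],[59,87,67],0,[57,68,18,5]],"mwq":[[51,26,74,97],82,[5,98,25,71]],"twc":[{"dej":39,"o":82},{"lt":61,"nyr":36,"z":24},[15,59,76],[90,72,72,67]]}
After op 3 (add /twc/0/oc 48): {"meb":[[20,31],[4,75,92,3],[59,87,67],0,[57,68,18,5]],"mwq":[[51,26,74,97],82,[5,98,25,71]],"twc":[{"dej":39,"o":82,"oc":48},{"lt":61,"nyr":36,"z":24},[15,59,76],[90,72,72,67]]}
After op 4 (replace /mwq/0/2 45): {"meb":[[20,31],[4,75,92,3],[59,87,67],0,[57,68,18,5]],"mwq":[[51,26,45,97],82,[5,98,25,71]],"twc":[{"dej":39,"o":82,"oc":48},{"lt":61,"nyr":36,"z":24},[15,59,76],[90,72,72,67]]}
After op 5 (add /twc/0/pbq 61): {"meb":[[20,31],[4,75,92,3],[59,87,67],0,[57,68,18,5]],"mwq":[[51,26,45,97],82,[5,98,25,71]],"twc":[{"dej":39,"o":82,"oc":48,"pbq":61},{"lt":61,"nyr":36,"z":24},[15,59,76],[90,72,72,67]]}
After op 6 (replace /mwq/2/2 95): {"meb":[[20,31],[4,75,92,3],[59,87,67],0,[57,68,18,5]],"mwq":[[51,26,45,97],82,[5,98,95,71]],"twc":[{"dej":39,"o":82,"oc":48,"pbq":61},{"lt":61,"nyr":36,"z":24},[15,59,76],[90,72,72,67]]}
After op 7 (remove /mwq/0): {"meb":[[20,31],[4,75,92,3],[59,87,67],0,[57,68,18,5]],"mwq":[82,[5,98,95,71]],"twc":[{"dej":39,"o":82,"oc":48,"pbq":61},{"lt":61,"nyr":36,"z":24},[15,59,76],[90,72,72,67]]}
After op 8 (add /twc/0/ug 88): {"meb":[[20,31],[4,75,92,3],[59,87,67],0,[57,68,18,5]],"mwq":[82,[5,98,95,71]],"twc":[{"dej":39,"o":82,"oc":48,"pbq":61,"ug":88},{"lt":61,"nyr":36,"z":24},[15,59,76],[90,72,72,67]]}
After op 9 (remove /meb/1/0): {"meb":[[20,31],[75,92,3],[59,87,67],0,[57,68,18,5]],"mwq":[82,[5,98,95,71]],"twc":[{"dej":39,"o":82,"oc":48,"pbq":61,"ug":88},{"lt":61,"nyr":36,"z":24},[15,59,76],[90,72,72,67]]}
After op 10 (replace /mwq/1/3 80): {"meb":[[20,31],[75,92,3],[59,87,67],0,[57,68,18,5]],"mwq":[82,[5,98,95,80]],"twc":[{"dej":39,"o":82,"oc":48,"pbq":61,"ug":88},{"lt":61,"nyr":36,"z":24},[15,59,76],[90,72,72,67]]}
After op 11 (add /meb/0/1 41): {"meb":[[20,41,31],[75,92,3],[59,87,67],0,[57,68,18,5]],"mwq":[82,[5,98,95,80]],"twc":[{"dej":39,"o":82,"oc":48,"pbq":61,"ug":88},{"lt":61,"nyr":36,"z":24},[15,59,76],[90,72,72,67]]}
After op 12 (add /q 32): {"meb":[[20,41,31],[75,92,3],[59,87,67],0,[57,68,18,5]],"mwq":[82,[5,98,95,80]],"q":32,"twc":[{"dej":39,"o":82,"oc":48,"pbq":61,"ug":88},{"lt":61,"nyr":36,"z":24},[15,59,76],[90,72,72,67]]}
After op 13 (replace /twc/3/3 59): {"meb":[[20,41,31],[75,92,3],[59,87,67],0,[57,68,18,5]],"mwq":[82,[5,98,95,80]],"q":32,"twc":[{"dej":39,"o":82,"oc":48,"pbq":61,"ug":88},{"lt":61,"nyr":36,"z":24},[15,59,76],[90,72,72,59]]}
After op 14 (replace /mwq/1 78): {"meb":[[20,41,31],[75,92,3],[59,87,67],0,[57,68,18,5]],"mwq":[82,78],"q":32,"twc":[{"dej":39,"o":82,"oc":48,"pbq":61,"ug":88},{"lt":61,"nyr":36,"z":24},[15,59,76],[90,72,72,59]]}
After op 15 (replace /mwq 83): {"meb":[[20,41,31],[75,92,3],[59,87,67],0,[57,68,18,5]],"mwq":83,"q":32,"twc":[{"dej":39,"o":82,"oc":48,"pbq":61,"ug":88},{"lt":61,"nyr":36,"z":24},[15,59,76],[90,72,72,59]]}
After op 16 (replace /meb/1 31): {"meb":[[20,41,31],31,[59,87,67],0,[57,68,18,5]],"mwq":83,"q":32,"twc":[{"dej":39,"o":82,"oc":48,"pbq":61,"ug":88},{"lt":61,"nyr":36,"z":24},[15,59,76],[90,72,72,59]]}
After op 17 (replace /meb/4 15): {"meb":[[20,41,31],31,[59,87,67],0,15],"mwq":83,"q":32,"twc":[{"dej":39,"o":82,"oc":48,"pbq":61,"ug":88},{"lt":61,"nyr":36,"z":24},[15,59,76],[90,72,72,59]]}
After op 18 (add /twc/0/hsh 87): {"meb":[[20,41,31],31,[59,87,67],0,15],"mwq":83,"q":32,"twc":[{"dej":39,"hsh":87,"o":82,"oc":48,"pbq":61,"ug":88},{"lt":61,"nyr":36,"z":24},[15,59,76],[90,72,72,59]]}
After op 19 (replace /twc/3/0 56): {"meb":[[20,41,31],31,[59,87,67],0,15],"mwq":83,"q":32,"twc":[{"dej":39,"hsh":87,"o":82,"oc":48,"pbq":61,"ug":88},{"lt":61,"nyr":36,"z":24},[15,59,76],[56,72,72,59]]}
After op 20 (remove /twc/3): {"meb":[[20,41,31],31,[59,87,67],0,15],"mwq":83,"q":32,"twc":[{"dej":39,"hsh":87,"o":82,"oc":48,"pbq":61,"ug":88},{"lt":61,"nyr":36,"z":24},[15,59,76]]}
After op 21 (replace /meb/3 98): {"meb":[[20,41,31],31,[59,87,67],98,15],"mwq":83,"q":32,"twc":[{"dej":39,"hsh":87,"o":82,"oc":48,"pbq":61,"ug":88},{"lt":61,"nyr":36,"z":24},[15,59,76]]}
After op 22 (add /meb/2 6): {"meb":[[20,41,31],31,6,[59,87,67],98,15],"mwq":83,"q":32,"twc":[{"dej":39,"hsh":87,"o":82,"oc":48,"pbq":61,"ug":88},{"lt":61,"nyr":36,"z":24},[15,59,76]]}
After op 23 (add /meb/6 75): {"meb":[[20,41,31],31,6,[59,87,67],98,15,75],"mwq":83,"q":32,"twc":[{"dej":39,"hsh":87,"o":82,"oc":48,"pbq":61,"ug":88},{"lt":61,"nyr":36,"z":24},[15,59,76]]}
After op 24 (add /twc/1/p 77): {"meb":[[20,41,31],31,6,[59,87,67],98,15,75],"mwq":83,"q":32,"twc":[{"dej":39,"hsh":87,"o":82,"oc":48,"pbq":61,"ug":88},{"lt":61,"nyr":36,"p":77,"z":24},[15,59,76]]}
After op 25 (replace /twc/1/p 15): {"meb":[[20,41,31],31,6,[59,87,67],98,15,75],"mwq":83,"q":32,"twc":[{"dej":39,"hsh":87,"o":82,"oc":48,"pbq":61,"ug":88},{"lt":61,"nyr":36,"p":15,"z":24},[15,59,76]]}
Size at path /twc/2: 3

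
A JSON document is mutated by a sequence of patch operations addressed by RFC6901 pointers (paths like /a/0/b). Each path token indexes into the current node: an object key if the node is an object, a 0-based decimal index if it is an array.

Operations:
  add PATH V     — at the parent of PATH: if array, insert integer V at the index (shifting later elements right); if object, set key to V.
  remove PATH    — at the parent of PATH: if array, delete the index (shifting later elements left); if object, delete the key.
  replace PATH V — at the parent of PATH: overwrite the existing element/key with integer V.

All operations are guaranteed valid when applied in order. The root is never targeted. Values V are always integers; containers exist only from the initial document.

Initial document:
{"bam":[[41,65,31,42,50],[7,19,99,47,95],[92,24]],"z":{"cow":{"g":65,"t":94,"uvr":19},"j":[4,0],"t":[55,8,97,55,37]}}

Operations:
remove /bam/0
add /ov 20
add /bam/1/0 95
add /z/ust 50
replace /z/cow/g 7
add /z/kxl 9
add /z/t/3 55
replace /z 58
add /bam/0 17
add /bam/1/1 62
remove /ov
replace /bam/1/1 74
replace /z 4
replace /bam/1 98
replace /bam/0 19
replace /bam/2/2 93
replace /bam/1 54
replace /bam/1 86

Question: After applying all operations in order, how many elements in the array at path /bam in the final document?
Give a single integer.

After op 1 (remove /bam/0): {"bam":[[7,19,99,47,95],[92,24]],"z":{"cow":{"g":65,"t":94,"uvr":19},"j":[4,0],"t":[55,8,97,55,37]}}
After op 2 (add /ov 20): {"bam":[[7,19,99,47,95],[92,24]],"ov":20,"z":{"cow":{"g":65,"t":94,"uvr":19},"j":[4,0],"t":[55,8,97,55,37]}}
After op 3 (add /bam/1/0 95): {"bam":[[7,19,99,47,95],[95,92,24]],"ov":20,"z":{"cow":{"g":65,"t":94,"uvr":19},"j":[4,0],"t":[55,8,97,55,37]}}
After op 4 (add /z/ust 50): {"bam":[[7,19,99,47,95],[95,92,24]],"ov":20,"z":{"cow":{"g":65,"t":94,"uvr":19},"j":[4,0],"t":[55,8,97,55,37],"ust":50}}
After op 5 (replace /z/cow/g 7): {"bam":[[7,19,99,47,95],[95,92,24]],"ov":20,"z":{"cow":{"g":7,"t":94,"uvr":19},"j":[4,0],"t":[55,8,97,55,37],"ust":50}}
After op 6 (add /z/kxl 9): {"bam":[[7,19,99,47,95],[95,92,24]],"ov":20,"z":{"cow":{"g":7,"t":94,"uvr":19},"j":[4,0],"kxl":9,"t":[55,8,97,55,37],"ust":50}}
After op 7 (add /z/t/3 55): {"bam":[[7,19,99,47,95],[95,92,24]],"ov":20,"z":{"cow":{"g":7,"t":94,"uvr":19},"j":[4,0],"kxl":9,"t":[55,8,97,55,55,37],"ust":50}}
After op 8 (replace /z 58): {"bam":[[7,19,99,47,95],[95,92,24]],"ov":20,"z":58}
After op 9 (add /bam/0 17): {"bam":[17,[7,19,99,47,95],[95,92,24]],"ov":20,"z":58}
After op 10 (add /bam/1/1 62): {"bam":[17,[7,62,19,99,47,95],[95,92,24]],"ov":20,"z":58}
After op 11 (remove /ov): {"bam":[17,[7,62,19,99,47,95],[95,92,24]],"z":58}
After op 12 (replace /bam/1/1 74): {"bam":[17,[7,74,19,99,47,95],[95,92,24]],"z":58}
After op 13 (replace /z 4): {"bam":[17,[7,74,19,99,47,95],[95,92,24]],"z":4}
After op 14 (replace /bam/1 98): {"bam":[17,98,[95,92,24]],"z":4}
After op 15 (replace /bam/0 19): {"bam":[19,98,[95,92,24]],"z":4}
After op 16 (replace /bam/2/2 93): {"bam":[19,98,[95,92,93]],"z":4}
After op 17 (replace /bam/1 54): {"bam":[19,54,[95,92,93]],"z":4}
After op 18 (replace /bam/1 86): {"bam":[19,86,[95,92,93]],"z":4}
Size at path /bam: 3

Answer: 3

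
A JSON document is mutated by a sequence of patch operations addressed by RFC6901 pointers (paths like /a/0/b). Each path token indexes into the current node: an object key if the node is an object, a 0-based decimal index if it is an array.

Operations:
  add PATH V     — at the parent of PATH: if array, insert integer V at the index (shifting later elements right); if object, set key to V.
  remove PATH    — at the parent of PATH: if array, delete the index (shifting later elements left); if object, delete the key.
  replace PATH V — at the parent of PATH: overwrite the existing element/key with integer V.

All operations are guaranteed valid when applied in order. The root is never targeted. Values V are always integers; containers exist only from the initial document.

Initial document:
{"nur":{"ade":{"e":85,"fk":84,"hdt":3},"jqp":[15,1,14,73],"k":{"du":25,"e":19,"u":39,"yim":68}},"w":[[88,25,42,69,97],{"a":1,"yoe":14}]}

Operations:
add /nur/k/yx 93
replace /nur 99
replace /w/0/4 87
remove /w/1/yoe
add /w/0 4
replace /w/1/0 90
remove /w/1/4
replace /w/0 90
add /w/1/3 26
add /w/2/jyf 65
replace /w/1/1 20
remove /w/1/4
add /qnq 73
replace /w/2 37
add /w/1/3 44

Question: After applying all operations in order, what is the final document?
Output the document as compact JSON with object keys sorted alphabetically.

Answer: {"nur":99,"qnq":73,"w":[90,[90,20,42,44,26],37]}

Derivation:
After op 1 (add /nur/k/yx 93): {"nur":{"ade":{"e":85,"fk":84,"hdt":3},"jqp":[15,1,14,73],"k":{"du":25,"e":19,"u":39,"yim":68,"yx":93}},"w":[[88,25,42,69,97],{"a":1,"yoe":14}]}
After op 2 (replace /nur 99): {"nur":99,"w":[[88,25,42,69,97],{"a":1,"yoe":14}]}
After op 3 (replace /w/0/4 87): {"nur":99,"w":[[88,25,42,69,87],{"a":1,"yoe":14}]}
After op 4 (remove /w/1/yoe): {"nur":99,"w":[[88,25,42,69,87],{"a":1}]}
After op 5 (add /w/0 4): {"nur":99,"w":[4,[88,25,42,69,87],{"a":1}]}
After op 6 (replace /w/1/0 90): {"nur":99,"w":[4,[90,25,42,69,87],{"a":1}]}
After op 7 (remove /w/1/4): {"nur":99,"w":[4,[90,25,42,69],{"a":1}]}
After op 8 (replace /w/0 90): {"nur":99,"w":[90,[90,25,42,69],{"a":1}]}
After op 9 (add /w/1/3 26): {"nur":99,"w":[90,[90,25,42,26,69],{"a":1}]}
After op 10 (add /w/2/jyf 65): {"nur":99,"w":[90,[90,25,42,26,69],{"a":1,"jyf":65}]}
After op 11 (replace /w/1/1 20): {"nur":99,"w":[90,[90,20,42,26,69],{"a":1,"jyf":65}]}
After op 12 (remove /w/1/4): {"nur":99,"w":[90,[90,20,42,26],{"a":1,"jyf":65}]}
After op 13 (add /qnq 73): {"nur":99,"qnq":73,"w":[90,[90,20,42,26],{"a":1,"jyf":65}]}
After op 14 (replace /w/2 37): {"nur":99,"qnq":73,"w":[90,[90,20,42,26],37]}
After op 15 (add /w/1/3 44): {"nur":99,"qnq":73,"w":[90,[90,20,42,44,26],37]}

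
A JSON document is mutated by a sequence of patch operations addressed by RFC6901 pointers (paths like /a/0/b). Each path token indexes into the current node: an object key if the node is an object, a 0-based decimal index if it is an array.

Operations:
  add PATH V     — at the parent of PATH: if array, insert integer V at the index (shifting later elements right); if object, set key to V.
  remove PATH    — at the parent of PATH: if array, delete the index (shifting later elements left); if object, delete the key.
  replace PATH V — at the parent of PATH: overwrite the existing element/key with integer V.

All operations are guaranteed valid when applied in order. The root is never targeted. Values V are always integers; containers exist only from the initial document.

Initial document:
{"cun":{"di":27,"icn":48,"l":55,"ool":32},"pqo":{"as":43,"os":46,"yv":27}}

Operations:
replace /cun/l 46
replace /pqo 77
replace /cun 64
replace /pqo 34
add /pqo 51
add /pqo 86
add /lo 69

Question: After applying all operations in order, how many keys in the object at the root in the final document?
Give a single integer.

After op 1 (replace /cun/l 46): {"cun":{"di":27,"icn":48,"l":46,"ool":32},"pqo":{"as":43,"os":46,"yv":27}}
After op 2 (replace /pqo 77): {"cun":{"di":27,"icn":48,"l":46,"ool":32},"pqo":77}
After op 3 (replace /cun 64): {"cun":64,"pqo":77}
After op 4 (replace /pqo 34): {"cun":64,"pqo":34}
After op 5 (add /pqo 51): {"cun":64,"pqo":51}
After op 6 (add /pqo 86): {"cun":64,"pqo":86}
After op 7 (add /lo 69): {"cun":64,"lo":69,"pqo":86}
Size at the root: 3

Answer: 3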